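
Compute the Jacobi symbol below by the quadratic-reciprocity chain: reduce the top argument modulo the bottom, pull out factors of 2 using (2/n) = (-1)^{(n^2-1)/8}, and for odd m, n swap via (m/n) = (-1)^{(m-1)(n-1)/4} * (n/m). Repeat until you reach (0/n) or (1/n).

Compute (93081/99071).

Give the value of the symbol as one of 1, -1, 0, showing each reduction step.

flip (93081/99071) -> (99071/93081): both odd, 93081 mod 4 = 1, 99071 mod 4 = 3, so the flip contributes +1; sign now +1
(99071/93081): 99071 mod 93081 = 5990, so (99071/93081) = (5990/93081)
factor out 2^1: 5990 = 2^1·2995; with 93081 mod 8 = 1, (2/93081) = +1; sign now +1; continue with (2995/93081)
flip (2995/93081) -> (93081/2995): both odd, 2995 mod 4 = 3, 93081 mod 4 = 1, so the flip contributes +1; sign now +1
(93081/2995): 93081 mod 2995 = 236, so (93081/2995) = (236/2995)
factor out 2^2: 236 = 2^2·59; with 2995 mod 8 = 3, (2/2995) = -1; sign now +1; continue with (59/2995)
flip (59/2995) -> (2995/59): both odd, 59 mod 4 = 3, 2995 mod 4 = 3, so the flip contributes -1; sign now -1
(2995/59): 2995 mod 59 = 45, so (2995/59) = (45/59)
flip (45/59) -> (59/45): both odd, 45 mod 4 = 1, 59 mod 4 = 3, so the flip contributes +1; sign now -1
(59/45): 59 mod 45 = 14, so (59/45) = (14/45)
factor out 2^1: 14 = 2^1·7; with 45 mod 8 = 5, (2/45) = -1; sign now +1; continue with (7/45)
flip (7/45) -> (45/7): both odd, 7 mod 4 = 3, 45 mod 4 = 1, so the flip contributes +1; sign now +1
(45/7): 45 mod 7 = 3, so (45/7) = (3/7)
flip (3/7) -> (7/3): both odd, 3 mod 4 = 3, 7 mod 4 = 3, so the flip contributes -1; sign now -1
(7/3): 7 mod 3 = 1, so (7/3) = (1/3)
reached (1/3) = 1, so the symbol is -1

-1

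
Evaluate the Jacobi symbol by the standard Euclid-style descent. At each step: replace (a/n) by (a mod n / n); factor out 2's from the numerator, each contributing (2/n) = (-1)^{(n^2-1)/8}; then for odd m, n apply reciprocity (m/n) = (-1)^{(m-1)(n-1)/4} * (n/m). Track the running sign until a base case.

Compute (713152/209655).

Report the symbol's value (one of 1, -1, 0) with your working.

(713152/209655): 713152 mod 209655 = 84187, so (713152/209655) = (84187/209655)
flip (84187/209655) -> (209655/84187): both odd, 84187 mod 4 = 3, 209655 mod 4 = 3, so the flip contributes -1; sign now -1
(209655/84187): 209655 mod 84187 = 41281, so (209655/84187) = (41281/84187)
flip (41281/84187) -> (84187/41281): both odd, 41281 mod 4 = 1, 84187 mod 4 = 3, so the flip contributes +1; sign now -1
(84187/41281): 84187 mod 41281 = 1625, so (84187/41281) = (1625/41281)
flip (1625/41281) -> (41281/1625): both odd, 1625 mod 4 = 1, 41281 mod 4 = 1, so the flip contributes +1; sign now -1
(41281/1625): 41281 mod 1625 = 656, so (41281/1625) = (656/1625)
factor out 2^4: 656 = 2^4·41; with 1625 mod 8 = 1, (2/1625) = +1; sign now -1; continue with (41/1625)
flip (41/1625) -> (1625/41): both odd, 41 mod 4 = 1, 1625 mod 4 = 1, so the flip contributes +1; sign now -1
(1625/41): 1625 mod 41 = 26, so (1625/41) = (26/41)
factor out 2^1: 26 = 2^1·13; with 41 mod 8 = 1, (2/41) = +1; sign now -1; continue with (13/41)
flip (13/41) -> (41/13): both odd, 13 mod 4 = 1, 41 mod 4 = 1, so the flip contributes +1; sign now -1
(41/13): 41 mod 13 = 2, so (41/13) = (2/13)
factor out 2^1: 2 = 2^1·1; with 13 mod 8 = 5, (2/13) = -1; sign now +1; continue with (1/13)
reached (1/13) = 1, so the symbol is +1

1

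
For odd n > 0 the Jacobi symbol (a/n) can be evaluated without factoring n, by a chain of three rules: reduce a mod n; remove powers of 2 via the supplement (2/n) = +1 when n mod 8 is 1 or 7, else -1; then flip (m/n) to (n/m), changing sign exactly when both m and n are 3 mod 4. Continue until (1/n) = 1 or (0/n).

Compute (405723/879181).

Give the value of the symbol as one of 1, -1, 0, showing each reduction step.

-1

reciprocity: (405723/879181) = +1·(879181/405723) since 405723 mod 4 = 3, 879181 mod 4 = 1; sign now +1
(879181/405723) = (67735/405723)   [reduce mod 405723]
reciprocity: (67735/405723) = -1·(405723/67735) since 67735 mod 4 = 3, 405723 mod 4 = 3; sign now -1
(405723/67735) = (67048/67735)   [reduce mod 67735]
67048 = 2^3·8381; (2/67735) = +1 since 67735 mod 8 = 7, so (67048/67735) = (+1)^3·(8381/67735); sign now -1
reciprocity: (8381/67735) = +1·(67735/8381) since 8381 mod 4 = 1, 67735 mod 4 = 3; sign now -1
(67735/8381) = (687/8381)   [reduce mod 8381]
reciprocity: (687/8381) = +1·(8381/687) since 687 mod 4 = 3, 8381 mod 4 = 1; sign now -1
(8381/687) = (137/687)   [reduce mod 687]
reciprocity: (137/687) = +1·(687/137) since 137 mod 4 = 1, 687 mod 4 = 3; sign now -1
(687/137) = (2/137)   [reduce mod 137]
2 = 2^1·1; (2/137) = +1 since 137 mod 8 = 1, so (2/137) = (+1)^1·(1/137); sign now -1
(1/137) = 1; final value = sign = -1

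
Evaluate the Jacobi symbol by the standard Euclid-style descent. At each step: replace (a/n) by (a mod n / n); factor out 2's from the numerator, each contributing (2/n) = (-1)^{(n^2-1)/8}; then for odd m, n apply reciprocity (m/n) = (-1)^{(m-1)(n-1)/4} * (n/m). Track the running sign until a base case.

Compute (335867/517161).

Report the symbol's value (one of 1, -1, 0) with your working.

-1

reciprocity: (335867/517161) = +1·(517161/335867) since 335867 mod 4 = 3, 517161 mod 4 = 1; sign now +1
(517161/335867) = (181294/335867)   [reduce mod 335867]
181294 = 2^1·90647; (2/335867) = -1 since 335867 mod 8 = 3, so (181294/335867) = (-1)^1·(90647/335867); sign now -1
reciprocity: (90647/335867) = -1·(335867/90647) since 90647 mod 4 = 3, 335867 mod 4 = 3; sign now +1
(335867/90647) = (63926/90647)   [reduce mod 90647]
63926 = 2^1·31963; (2/90647) = +1 since 90647 mod 8 = 7, so (63926/90647) = (+1)^1·(31963/90647); sign now +1
reciprocity: (31963/90647) = -1·(90647/31963) since 31963 mod 4 = 3, 90647 mod 4 = 3; sign now -1
(90647/31963) = (26721/31963)   [reduce mod 31963]
reciprocity: (26721/31963) = +1·(31963/26721) since 26721 mod 4 = 1, 31963 mod 4 = 3; sign now -1
(31963/26721) = (5242/26721)   [reduce mod 26721]
5242 = 2^1·2621; (2/26721) = +1 since 26721 mod 8 = 1, so (5242/26721) = (+1)^1·(2621/26721); sign now -1
reciprocity: (2621/26721) = +1·(26721/2621) since 2621 mod 4 = 1, 26721 mod 4 = 1; sign now -1
(26721/2621) = (511/2621)   [reduce mod 2621]
reciprocity: (511/2621) = +1·(2621/511) since 511 mod 4 = 3, 2621 mod 4 = 1; sign now -1
(2621/511) = (66/511)   [reduce mod 511]
66 = 2^1·33; (2/511) = +1 since 511 mod 8 = 7, so (66/511) = (+1)^1·(33/511); sign now -1
reciprocity: (33/511) = +1·(511/33) since 33 mod 4 = 1, 511 mod 4 = 3; sign now -1
(511/33) = (16/33)   [reduce mod 33]
16 = 2^4·1; (2/33) = +1 since 33 mod 8 = 1, so (16/33) = (+1)^4·(1/33); sign now -1
(1/33) = 1; final value = sign = -1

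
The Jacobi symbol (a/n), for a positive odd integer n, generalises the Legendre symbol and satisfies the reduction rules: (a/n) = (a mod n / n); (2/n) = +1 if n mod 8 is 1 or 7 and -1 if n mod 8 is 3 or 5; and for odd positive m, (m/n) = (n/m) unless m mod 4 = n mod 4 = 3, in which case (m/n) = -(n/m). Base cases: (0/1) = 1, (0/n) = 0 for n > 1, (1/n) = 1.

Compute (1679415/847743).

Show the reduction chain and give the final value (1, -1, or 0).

(1679415/847743) = (831672/847743)   [reduce mod 847743]
831672 = 2^3·103959; (2/847743) = +1 since 847743 mod 8 = 7, so (831672/847743) = (+1)^3·(103959/847743); sign now +1
reciprocity: (103959/847743) = -1·(847743/103959) since 103959 mod 4 = 3, 847743 mod 4 = 3; sign now -1
(847743/103959) = (16071/103959)   [reduce mod 103959]
reciprocity: (16071/103959) = -1·(103959/16071) since 16071 mod 4 = 3, 103959 mod 4 = 3; sign now +1
(103959/16071) = (7533/16071)   [reduce mod 16071]
reciprocity: (7533/16071) = +1·(16071/7533) since 7533 mod 4 = 1, 16071 mod 4 = 3; sign now +1
(16071/7533) = (1005/7533)   [reduce mod 7533]
reciprocity: (1005/7533) = +1·(7533/1005) since 1005 mod 4 = 1, 7533 mod 4 = 1; sign now +1
(7533/1005) = (498/1005)   [reduce mod 1005]
498 = 2^1·249; (2/1005) = -1 since 1005 mod 8 = 5, so (498/1005) = (-1)^1·(249/1005); sign now -1
reciprocity: (249/1005) = +1·(1005/249) since 249 mod 4 = 1, 1005 mod 4 = 1; sign now -1
(1005/249) = (9/249)   [reduce mod 249]
reciprocity: (9/249) = +1·(249/9) since 9 mod 4 = 1, 249 mod 4 = 1; sign now -1
(249/9) = (6/9)   [reduce mod 9]
6 = 2^1·3; (2/9) = +1 since 9 mod 8 = 1, so (6/9) = (+1)^1·(3/9); sign now -1
reciprocity: (3/9) = +1·(9/3) since 3 mod 4 = 3, 9 mod 4 = 1; sign now -1
(9/3) = (0/3)   [reduce mod 3]
(0/3) = 0   [gcd(a, n) > 1]; final value = 0

0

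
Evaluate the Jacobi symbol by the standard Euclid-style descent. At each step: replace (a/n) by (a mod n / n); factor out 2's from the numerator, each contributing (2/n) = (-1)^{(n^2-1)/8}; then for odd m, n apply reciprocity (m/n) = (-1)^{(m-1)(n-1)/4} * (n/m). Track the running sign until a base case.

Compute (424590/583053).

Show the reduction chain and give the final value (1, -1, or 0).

0

424590 = 2^1·212295; (2/583053) = -1 since 583053 mod 8 = 5, so (424590/583053) = (-1)^1·(212295/583053); sign now -1
reciprocity: (212295/583053) = +1·(583053/212295) since 212295 mod 4 = 3, 583053 mod 4 = 1; sign now -1
(583053/212295) = (158463/212295)   [reduce mod 212295]
reciprocity: (158463/212295) = -1·(212295/158463) since 158463 mod 4 = 3, 212295 mod 4 = 3; sign now +1
(212295/158463) = (53832/158463)   [reduce mod 158463]
53832 = 2^3·6729; (2/158463) = +1 since 158463 mod 8 = 7, so (53832/158463) = (+1)^3·(6729/158463); sign now +1
reciprocity: (6729/158463) = +1·(158463/6729) since 6729 mod 4 = 1, 158463 mod 4 = 3; sign now +1
(158463/6729) = (3696/6729)   [reduce mod 6729]
3696 = 2^4·231; (2/6729) = +1 since 6729 mod 8 = 1, so (3696/6729) = (+1)^4·(231/6729); sign now +1
reciprocity: (231/6729) = +1·(6729/231) since 231 mod 4 = 3, 6729 mod 4 = 1; sign now +1
(6729/231) = (30/231)   [reduce mod 231]
30 = 2^1·15; (2/231) = +1 since 231 mod 8 = 7, so (30/231) = (+1)^1·(15/231); sign now +1
reciprocity: (15/231) = -1·(231/15) since 15 mod 4 = 3, 231 mod 4 = 3; sign now -1
(231/15) = (6/15)   [reduce mod 15]
6 = 2^1·3; (2/15) = +1 since 15 mod 8 = 7, so (6/15) = (+1)^1·(3/15); sign now -1
reciprocity: (3/15) = -1·(15/3) since 3 mod 4 = 3, 15 mod 4 = 3; sign now +1
(15/3) = (0/3)   [reduce mod 3]
(0/3) = 0   [gcd(a, n) > 1]; final value = 0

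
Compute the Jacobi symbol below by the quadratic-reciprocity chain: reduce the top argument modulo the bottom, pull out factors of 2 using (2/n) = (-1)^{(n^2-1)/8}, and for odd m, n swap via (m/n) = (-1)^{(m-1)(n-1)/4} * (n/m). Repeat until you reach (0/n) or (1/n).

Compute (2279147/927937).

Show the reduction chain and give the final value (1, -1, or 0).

0

(2279147/927937): 2279147 mod 927937 = 423273, so (2279147/927937) = (423273/927937)
flip (423273/927937) -> (927937/423273): both odd, 423273 mod 4 = 1, 927937 mod 4 = 1, so the flip contributes +1; sign now +1
(927937/423273): 927937 mod 423273 = 81391, so (927937/423273) = (81391/423273)
flip (81391/423273) -> (423273/81391): both odd, 81391 mod 4 = 3, 423273 mod 4 = 1, so the flip contributes +1; sign now +1
(423273/81391): 423273 mod 81391 = 16318, so (423273/81391) = (16318/81391)
factor out 2^1: 16318 = 2^1·8159; with 81391 mod 8 = 7, (2/81391) = +1; sign now +1; continue with (8159/81391)
flip (8159/81391) -> (81391/8159): both odd, 8159 mod 4 = 3, 81391 mod 4 = 3, so the flip contributes -1; sign now -1
(81391/8159): 81391 mod 8159 = 7960, so (81391/8159) = (7960/8159)
factor out 2^3: 7960 = 2^3·995; with 8159 mod 8 = 7, (2/8159) = +1; sign now -1; continue with (995/8159)
flip (995/8159) -> (8159/995): both odd, 995 mod 4 = 3, 8159 mod 4 = 3, so the flip contributes -1; sign now +1
(8159/995): 8159 mod 995 = 199, so (8159/995) = (199/995)
flip (199/995) -> (995/199): both odd, 199 mod 4 = 3, 995 mod 4 = 3, so the flip contributes -1; sign now -1
(995/199): 995 mod 199 = 0, so (995/199) = (0/199)
reached (0/199); gcd(a, n) > 1, so (0/199) = 0 and the symbol is 0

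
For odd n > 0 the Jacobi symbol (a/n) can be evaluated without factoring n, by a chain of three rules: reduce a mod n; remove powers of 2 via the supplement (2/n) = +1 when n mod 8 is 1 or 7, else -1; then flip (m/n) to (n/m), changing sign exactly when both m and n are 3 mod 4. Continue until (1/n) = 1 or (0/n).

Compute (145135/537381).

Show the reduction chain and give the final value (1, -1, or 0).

1

flip (145135/537381) -> (537381/145135): both odd, 145135 mod 4 = 3, 537381 mod 4 = 1, so the flip contributes +1; sign now +1
(537381/145135): 537381 mod 145135 = 101976, so (537381/145135) = (101976/145135)
factor out 2^3: 101976 = 2^3·12747; with 145135 mod 8 = 7, (2/145135) = +1; sign now +1; continue with (12747/145135)
flip (12747/145135) -> (145135/12747): both odd, 12747 mod 4 = 3, 145135 mod 4 = 3, so the flip contributes -1; sign now -1
(145135/12747): 145135 mod 12747 = 4918, so (145135/12747) = (4918/12747)
factor out 2^1: 4918 = 2^1·2459; with 12747 mod 8 = 3, (2/12747) = -1; sign now +1; continue with (2459/12747)
flip (2459/12747) -> (12747/2459): both odd, 2459 mod 4 = 3, 12747 mod 4 = 3, so the flip contributes -1; sign now -1
(12747/2459): 12747 mod 2459 = 452, so (12747/2459) = (452/2459)
factor out 2^2: 452 = 2^2·113; with 2459 mod 8 = 3, (2/2459) = -1; sign now -1; continue with (113/2459)
flip (113/2459) -> (2459/113): both odd, 113 mod 4 = 1, 2459 mod 4 = 3, so the flip contributes +1; sign now -1
(2459/113): 2459 mod 113 = 86, so (2459/113) = (86/113)
factor out 2^1: 86 = 2^1·43; with 113 mod 8 = 1, (2/113) = +1; sign now -1; continue with (43/113)
flip (43/113) -> (113/43): both odd, 43 mod 4 = 3, 113 mod 4 = 1, so the flip contributes +1; sign now -1
(113/43): 113 mod 43 = 27, so (113/43) = (27/43)
flip (27/43) -> (43/27): both odd, 27 mod 4 = 3, 43 mod 4 = 3, so the flip contributes -1; sign now +1
(43/27): 43 mod 27 = 16, so (43/27) = (16/27)
factor out 2^4: 16 = 2^4·1; with 27 mod 8 = 3, (2/27) = -1; sign now +1; continue with (1/27)
reached (1/27) = 1, so the symbol is +1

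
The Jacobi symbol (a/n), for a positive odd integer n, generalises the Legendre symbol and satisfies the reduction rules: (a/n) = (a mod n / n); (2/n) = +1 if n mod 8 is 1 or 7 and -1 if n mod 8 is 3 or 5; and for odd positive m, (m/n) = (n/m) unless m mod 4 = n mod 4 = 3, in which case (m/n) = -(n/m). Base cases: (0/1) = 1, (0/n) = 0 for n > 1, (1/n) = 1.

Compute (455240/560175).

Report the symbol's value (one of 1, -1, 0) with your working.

455240 = 2^3·56905; (2/560175) = +1 since 560175 mod 8 = 7, so (455240/560175) = (+1)^3·(56905/560175); sign now +1
reciprocity: (56905/560175) = +1·(560175/56905) since 56905 mod 4 = 1, 560175 mod 4 = 3; sign now +1
(560175/56905) = (48030/56905)   [reduce mod 56905]
48030 = 2^1·24015; (2/56905) = +1 since 56905 mod 8 = 1, so (48030/56905) = (+1)^1·(24015/56905); sign now +1
reciprocity: (24015/56905) = +1·(56905/24015) since 24015 mod 4 = 3, 56905 mod 4 = 1; sign now +1
(56905/24015) = (8875/24015)   [reduce mod 24015]
reciprocity: (8875/24015) = -1·(24015/8875) since 8875 mod 4 = 3, 24015 mod 4 = 3; sign now -1
(24015/8875) = (6265/8875)   [reduce mod 8875]
reciprocity: (6265/8875) = +1·(8875/6265) since 6265 mod 4 = 1, 8875 mod 4 = 3; sign now -1
(8875/6265) = (2610/6265)   [reduce mod 6265]
2610 = 2^1·1305; (2/6265) = +1 since 6265 mod 8 = 1, so (2610/6265) = (+1)^1·(1305/6265); sign now -1
reciprocity: (1305/6265) = +1·(6265/1305) since 1305 mod 4 = 1, 6265 mod 4 = 1; sign now -1
(6265/1305) = (1045/1305)   [reduce mod 1305]
reciprocity: (1045/1305) = +1·(1305/1045) since 1045 mod 4 = 1, 1305 mod 4 = 1; sign now -1
(1305/1045) = (260/1045)   [reduce mod 1045]
260 = 2^2·65; (2/1045) = -1 since 1045 mod 8 = 5, so (260/1045) = (-1)^2·(65/1045); sign now -1
reciprocity: (65/1045) = +1·(1045/65) since 65 mod 4 = 1, 1045 mod 4 = 1; sign now -1
(1045/65) = (5/65)   [reduce mod 65]
reciprocity: (5/65) = +1·(65/5) since 5 mod 4 = 1, 65 mod 4 = 1; sign now -1
(65/5) = (0/5)   [reduce mod 5]
(0/5) = 0   [gcd(a, n) > 1]; final value = 0

0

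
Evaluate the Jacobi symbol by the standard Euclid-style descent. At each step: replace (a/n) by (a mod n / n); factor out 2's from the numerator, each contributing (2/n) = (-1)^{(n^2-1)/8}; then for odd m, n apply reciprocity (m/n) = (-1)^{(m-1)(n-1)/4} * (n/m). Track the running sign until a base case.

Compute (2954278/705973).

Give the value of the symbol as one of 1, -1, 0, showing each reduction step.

1

(2954278/705973) = (130386/705973)   [reduce mod 705973]
130386 = 2^1·65193; (2/705973) = -1 since 705973 mod 8 = 5, so (130386/705973) = (-1)^1·(65193/705973); sign now -1
reciprocity: (65193/705973) = +1·(705973/65193) since 65193 mod 4 = 1, 705973 mod 4 = 1; sign now -1
(705973/65193) = (54043/65193)   [reduce mod 65193]
reciprocity: (54043/65193) = +1·(65193/54043) since 54043 mod 4 = 3, 65193 mod 4 = 1; sign now -1
(65193/54043) = (11150/54043)   [reduce mod 54043]
11150 = 2^1·5575; (2/54043) = -1 since 54043 mod 8 = 3, so (11150/54043) = (-1)^1·(5575/54043); sign now +1
reciprocity: (5575/54043) = -1·(54043/5575) since 5575 mod 4 = 3, 54043 mod 4 = 3; sign now -1
(54043/5575) = (3868/5575)   [reduce mod 5575]
3868 = 2^2·967; (2/5575) = +1 since 5575 mod 8 = 7, so (3868/5575) = (+1)^2·(967/5575); sign now -1
reciprocity: (967/5575) = -1·(5575/967) since 967 mod 4 = 3, 5575 mod 4 = 3; sign now +1
(5575/967) = (740/967)   [reduce mod 967]
740 = 2^2·185; (2/967) = +1 since 967 mod 8 = 7, so (740/967) = (+1)^2·(185/967); sign now +1
reciprocity: (185/967) = +1·(967/185) since 185 mod 4 = 1, 967 mod 4 = 3; sign now +1
(967/185) = (42/185)   [reduce mod 185]
42 = 2^1·21; (2/185) = +1 since 185 mod 8 = 1, so (42/185) = (+1)^1·(21/185); sign now +1
reciprocity: (21/185) = +1·(185/21) since 21 mod 4 = 1, 185 mod 4 = 1; sign now +1
(185/21) = (17/21)   [reduce mod 21]
reciprocity: (17/21) = +1·(21/17) since 17 mod 4 = 1, 21 mod 4 = 1; sign now +1
(21/17) = (4/17)   [reduce mod 17]
4 = 2^2·1; (2/17) = +1 since 17 mod 8 = 1, so (4/17) = (+1)^2·(1/17); sign now +1
(1/17) = 1; final value = sign = +1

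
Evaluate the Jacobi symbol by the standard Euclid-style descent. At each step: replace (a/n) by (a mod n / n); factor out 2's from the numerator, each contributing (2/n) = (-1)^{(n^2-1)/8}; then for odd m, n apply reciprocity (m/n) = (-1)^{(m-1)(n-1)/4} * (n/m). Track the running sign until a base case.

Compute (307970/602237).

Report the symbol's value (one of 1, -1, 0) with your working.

1

factor out 2^1: 307970 = 2^1·153985; with 602237 mod 8 = 5, (2/602237) = -1; sign now -1; continue with (153985/602237)
flip (153985/602237) -> (602237/153985): both odd, 153985 mod 4 = 1, 602237 mod 4 = 1, so the flip contributes +1; sign now -1
(602237/153985): 602237 mod 153985 = 140282, so (602237/153985) = (140282/153985)
factor out 2^1: 140282 = 2^1·70141; with 153985 mod 8 = 1, (2/153985) = +1; sign now -1; continue with (70141/153985)
flip (70141/153985) -> (153985/70141): both odd, 70141 mod 4 = 1, 153985 mod 4 = 1, so the flip contributes +1; sign now -1
(153985/70141): 153985 mod 70141 = 13703, so (153985/70141) = (13703/70141)
flip (13703/70141) -> (70141/13703): both odd, 13703 mod 4 = 3, 70141 mod 4 = 1, so the flip contributes +1; sign now -1
(70141/13703): 70141 mod 13703 = 1626, so (70141/13703) = (1626/13703)
factor out 2^1: 1626 = 2^1·813; with 13703 mod 8 = 7, (2/13703) = +1; sign now -1; continue with (813/13703)
flip (813/13703) -> (13703/813): both odd, 813 mod 4 = 1, 13703 mod 4 = 3, so the flip contributes +1; sign now -1
(13703/813): 13703 mod 813 = 695, so (13703/813) = (695/813)
flip (695/813) -> (813/695): both odd, 695 mod 4 = 3, 813 mod 4 = 1, so the flip contributes +1; sign now -1
(813/695): 813 mod 695 = 118, so (813/695) = (118/695)
factor out 2^1: 118 = 2^1·59; with 695 mod 8 = 7, (2/695) = +1; sign now -1; continue with (59/695)
flip (59/695) -> (695/59): both odd, 59 mod 4 = 3, 695 mod 4 = 3, so the flip contributes -1; sign now +1
(695/59): 695 mod 59 = 46, so (695/59) = (46/59)
factor out 2^1: 46 = 2^1·23; with 59 mod 8 = 3, (2/59) = -1; sign now -1; continue with (23/59)
flip (23/59) -> (59/23): both odd, 23 mod 4 = 3, 59 mod 4 = 3, so the flip contributes -1; sign now +1
(59/23): 59 mod 23 = 13, so (59/23) = (13/23)
flip (13/23) -> (23/13): both odd, 13 mod 4 = 1, 23 mod 4 = 3, so the flip contributes +1; sign now +1
(23/13): 23 mod 13 = 10, so (23/13) = (10/13)
factor out 2^1: 10 = 2^1·5; with 13 mod 8 = 5, (2/13) = -1; sign now -1; continue with (5/13)
flip (5/13) -> (13/5): both odd, 5 mod 4 = 1, 13 mod 4 = 1, so the flip contributes +1; sign now -1
(13/5): 13 mod 5 = 3, so (13/5) = (3/5)
flip (3/5) -> (5/3): both odd, 3 mod 4 = 3, 5 mod 4 = 1, so the flip contributes +1; sign now -1
(5/3): 5 mod 3 = 2, so (5/3) = (2/3)
factor out 2^1: 2 = 2^1·1; with 3 mod 8 = 3, (2/3) = -1; sign now +1; continue with (1/3)
reached (1/3) = 1, so the symbol is +1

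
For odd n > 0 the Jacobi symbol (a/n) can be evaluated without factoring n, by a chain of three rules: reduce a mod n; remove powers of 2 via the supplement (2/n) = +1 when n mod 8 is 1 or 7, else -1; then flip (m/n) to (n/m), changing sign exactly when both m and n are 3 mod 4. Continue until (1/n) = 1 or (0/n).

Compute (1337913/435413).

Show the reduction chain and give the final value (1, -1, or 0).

1

(1337913/435413) = (31674/435413)   [reduce mod 435413]
31674 = 2^1·15837; (2/435413) = -1 since 435413 mod 8 = 5, so (31674/435413) = (-1)^1·(15837/435413); sign now -1
reciprocity: (15837/435413) = +1·(435413/15837) since 15837 mod 4 = 1, 435413 mod 4 = 1; sign now -1
(435413/15837) = (7814/15837)   [reduce mod 15837]
7814 = 2^1·3907; (2/15837) = -1 since 15837 mod 8 = 5, so (7814/15837) = (-1)^1·(3907/15837); sign now +1
reciprocity: (3907/15837) = +1·(15837/3907) since 3907 mod 4 = 3, 15837 mod 4 = 1; sign now +1
(15837/3907) = (209/3907)   [reduce mod 3907]
reciprocity: (209/3907) = +1·(3907/209) since 209 mod 4 = 1, 3907 mod 4 = 3; sign now +1
(3907/209) = (145/209)   [reduce mod 209]
reciprocity: (145/209) = +1·(209/145) since 145 mod 4 = 1, 209 mod 4 = 1; sign now +1
(209/145) = (64/145)   [reduce mod 145]
64 = 2^6·1; (2/145) = +1 since 145 mod 8 = 1, so (64/145) = (+1)^6·(1/145); sign now +1
(1/145) = 1; final value = sign = +1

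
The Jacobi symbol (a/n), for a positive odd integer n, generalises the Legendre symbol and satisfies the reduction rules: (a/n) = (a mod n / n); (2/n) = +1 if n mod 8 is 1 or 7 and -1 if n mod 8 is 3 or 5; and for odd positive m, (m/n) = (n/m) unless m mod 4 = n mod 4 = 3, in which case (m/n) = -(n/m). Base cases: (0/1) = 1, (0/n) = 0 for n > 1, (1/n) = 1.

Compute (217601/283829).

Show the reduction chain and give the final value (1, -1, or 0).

-1

flip (217601/283829) -> (283829/217601): both odd, 217601 mod 4 = 1, 283829 mod 4 = 1, so the flip contributes +1; sign now +1
(283829/217601): 283829 mod 217601 = 66228, so (283829/217601) = (66228/217601)
factor out 2^2: 66228 = 2^2·16557; with 217601 mod 8 = 1, (2/217601) = +1; sign now +1; continue with (16557/217601)
flip (16557/217601) -> (217601/16557): both odd, 16557 mod 4 = 1, 217601 mod 4 = 1, so the flip contributes +1; sign now +1
(217601/16557): 217601 mod 16557 = 2360, so (217601/16557) = (2360/16557)
factor out 2^3: 2360 = 2^3·295; with 16557 mod 8 = 5, (2/16557) = -1; sign now -1; continue with (295/16557)
flip (295/16557) -> (16557/295): both odd, 295 mod 4 = 3, 16557 mod 4 = 1, so the flip contributes +1; sign now -1
(16557/295): 16557 mod 295 = 37, so (16557/295) = (37/295)
flip (37/295) -> (295/37): both odd, 37 mod 4 = 1, 295 mod 4 = 3, so the flip contributes +1; sign now -1
(295/37): 295 mod 37 = 36, so (295/37) = (36/37)
factor out 2^2: 36 = 2^2·9; with 37 mod 8 = 5, (2/37) = -1; sign now -1; continue with (9/37)
flip (9/37) -> (37/9): both odd, 9 mod 4 = 1, 37 mod 4 = 1, so the flip contributes +1; sign now -1
(37/9): 37 mod 9 = 1, so (37/9) = (1/9)
reached (1/9) = 1, so the symbol is -1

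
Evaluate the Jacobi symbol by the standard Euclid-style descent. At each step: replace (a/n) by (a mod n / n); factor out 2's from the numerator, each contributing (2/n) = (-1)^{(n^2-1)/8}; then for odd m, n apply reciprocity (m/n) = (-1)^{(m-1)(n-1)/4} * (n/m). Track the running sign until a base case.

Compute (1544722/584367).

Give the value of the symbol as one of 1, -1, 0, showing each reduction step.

(1544722/584367) = (375988/584367)   [reduce mod 584367]
375988 = 2^2·93997; (2/584367) = +1 since 584367 mod 8 = 7, so (375988/584367) = (+1)^2·(93997/584367); sign now +1
reciprocity: (93997/584367) = +1·(584367/93997) since 93997 mod 4 = 1, 584367 mod 4 = 3; sign now +1
(584367/93997) = (20385/93997)   [reduce mod 93997]
reciprocity: (20385/93997) = +1·(93997/20385) since 20385 mod 4 = 1, 93997 mod 4 = 1; sign now +1
(93997/20385) = (12457/20385)   [reduce mod 20385]
reciprocity: (12457/20385) = +1·(20385/12457) since 12457 mod 4 = 1, 20385 mod 4 = 1; sign now +1
(20385/12457) = (7928/12457)   [reduce mod 12457]
7928 = 2^3·991; (2/12457) = +1 since 12457 mod 8 = 1, so (7928/12457) = (+1)^3·(991/12457); sign now +1
reciprocity: (991/12457) = +1·(12457/991) since 991 mod 4 = 3, 12457 mod 4 = 1; sign now +1
(12457/991) = (565/991)   [reduce mod 991]
reciprocity: (565/991) = +1·(991/565) since 565 mod 4 = 1, 991 mod 4 = 3; sign now +1
(991/565) = (426/565)   [reduce mod 565]
426 = 2^1·213; (2/565) = -1 since 565 mod 8 = 5, so (426/565) = (-1)^1·(213/565); sign now -1
reciprocity: (213/565) = +1·(565/213) since 213 mod 4 = 1, 565 mod 4 = 1; sign now -1
(565/213) = (139/213)   [reduce mod 213]
reciprocity: (139/213) = +1·(213/139) since 139 mod 4 = 3, 213 mod 4 = 1; sign now -1
(213/139) = (74/139)   [reduce mod 139]
74 = 2^1·37; (2/139) = -1 since 139 mod 8 = 3, so (74/139) = (-1)^1·(37/139); sign now +1
reciprocity: (37/139) = +1·(139/37) since 37 mod 4 = 1, 139 mod 4 = 3; sign now +1
(139/37) = (28/37)   [reduce mod 37]
28 = 2^2·7; (2/37) = -1 since 37 mod 8 = 5, so (28/37) = (-1)^2·(7/37); sign now +1
reciprocity: (7/37) = +1·(37/7) since 7 mod 4 = 3, 37 mod 4 = 1; sign now +1
(37/7) = (2/7)   [reduce mod 7]
2 = 2^1·1; (2/7) = +1 since 7 mod 8 = 7, so (2/7) = (+1)^1·(1/7); sign now +1
(1/7) = 1; final value = sign = +1

1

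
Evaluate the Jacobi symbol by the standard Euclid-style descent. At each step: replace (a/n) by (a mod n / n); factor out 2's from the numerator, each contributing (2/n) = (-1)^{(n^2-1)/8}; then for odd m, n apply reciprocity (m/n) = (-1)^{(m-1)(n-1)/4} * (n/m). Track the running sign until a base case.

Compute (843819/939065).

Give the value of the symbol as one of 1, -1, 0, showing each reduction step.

reciprocity: (843819/939065) = +1·(939065/843819) since 843819 mod 4 = 3, 939065 mod 4 = 1; sign now +1
(939065/843819) = (95246/843819)   [reduce mod 843819]
95246 = 2^1·47623; (2/843819) = -1 since 843819 mod 8 = 3, so (95246/843819) = (-1)^1·(47623/843819); sign now -1
reciprocity: (47623/843819) = -1·(843819/47623) since 47623 mod 4 = 3, 843819 mod 4 = 3; sign now +1
(843819/47623) = (34228/47623)   [reduce mod 47623]
34228 = 2^2·8557; (2/47623) = +1 since 47623 mod 8 = 7, so (34228/47623) = (+1)^2·(8557/47623); sign now +1
reciprocity: (8557/47623) = +1·(47623/8557) since 8557 mod 4 = 1, 47623 mod 4 = 3; sign now +1
(47623/8557) = (4838/8557)   [reduce mod 8557]
4838 = 2^1·2419; (2/8557) = -1 since 8557 mod 8 = 5, so (4838/8557) = (-1)^1·(2419/8557); sign now -1
reciprocity: (2419/8557) = +1·(8557/2419) since 2419 mod 4 = 3, 8557 mod 4 = 1; sign now -1
(8557/2419) = (1300/2419)   [reduce mod 2419]
1300 = 2^2·325; (2/2419) = -1 since 2419 mod 8 = 3, so (1300/2419) = (-1)^2·(325/2419); sign now -1
reciprocity: (325/2419) = +1·(2419/325) since 325 mod 4 = 1, 2419 mod 4 = 3; sign now -1
(2419/325) = (144/325)   [reduce mod 325]
144 = 2^4·9; (2/325) = -1 since 325 mod 8 = 5, so (144/325) = (-1)^4·(9/325); sign now -1
reciprocity: (9/325) = +1·(325/9) since 9 mod 4 = 1, 325 mod 4 = 1; sign now -1
(325/9) = (1/9)   [reduce mod 9]
(1/9) = 1; final value = sign = -1

-1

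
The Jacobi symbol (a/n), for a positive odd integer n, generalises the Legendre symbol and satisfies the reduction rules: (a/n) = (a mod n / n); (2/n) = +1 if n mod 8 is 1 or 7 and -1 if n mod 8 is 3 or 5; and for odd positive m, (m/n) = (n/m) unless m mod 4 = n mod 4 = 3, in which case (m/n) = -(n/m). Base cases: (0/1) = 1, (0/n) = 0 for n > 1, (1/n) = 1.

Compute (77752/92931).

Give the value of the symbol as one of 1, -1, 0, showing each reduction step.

-1

factor out 2^3: 77752 = 2^3·9719; with 92931 mod 8 = 3, (2/92931) = -1; sign now -1; continue with (9719/92931)
flip (9719/92931) -> (92931/9719): both odd, 9719 mod 4 = 3, 92931 mod 4 = 3, so the flip contributes -1; sign now +1
(92931/9719): 92931 mod 9719 = 5460, so (92931/9719) = (5460/9719)
factor out 2^2: 5460 = 2^2·1365; with 9719 mod 8 = 7, (2/9719) = +1; sign now +1; continue with (1365/9719)
flip (1365/9719) -> (9719/1365): both odd, 1365 mod 4 = 1, 9719 mod 4 = 3, so the flip contributes +1; sign now +1
(9719/1365): 9719 mod 1365 = 164, so (9719/1365) = (164/1365)
factor out 2^2: 164 = 2^2·41; with 1365 mod 8 = 5, (2/1365) = -1; sign now +1; continue with (41/1365)
flip (41/1365) -> (1365/41): both odd, 41 mod 4 = 1, 1365 mod 4 = 1, so the flip contributes +1; sign now +1
(1365/41): 1365 mod 41 = 12, so (1365/41) = (12/41)
factor out 2^2: 12 = 2^2·3; with 41 mod 8 = 1, (2/41) = +1; sign now +1; continue with (3/41)
flip (3/41) -> (41/3): both odd, 3 mod 4 = 3, 41 mod 4 = 1, so the flip contributes +1; sign now +1
(41/3): 41 mod 3 = 2, so (41/3) = (2/3)
factor out 2^1: 2 = 2^1·1; with 3 mod 8 = 3, (2/3) = -1; sign now -1; continue with (1/3)
reached (1/3) = 1, so the symbol is -1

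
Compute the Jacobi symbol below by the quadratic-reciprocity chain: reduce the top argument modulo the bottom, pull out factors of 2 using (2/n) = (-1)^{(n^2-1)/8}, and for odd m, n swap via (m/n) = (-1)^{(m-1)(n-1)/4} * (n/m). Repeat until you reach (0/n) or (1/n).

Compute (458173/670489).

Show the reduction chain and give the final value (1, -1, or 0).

flip (458173/670489) -> (670489/458173): both odd, 458173 mod 4 = 1, 670489 mod 4 = 1, so the flip contributes +1; sign now +1
(670489/458173): 670489 mod 458173 = 212316, so (670489/458173) = (212316/458173)
factor out 2^2: 212316 = 2^2·53079; with 458173 mod 8 = 5, (2/458173) = -1; sign now +1; continue with (53079/458173)
flip (53079/458173) -> (458173/53079): both odd, 53079 mod 4 = 3, 458173 mod 4 = 1, so the flip contributes +1; sign now +1
(458173/53079): 458173 mod 53079 = 33541, so (458173/53079) = (33541/53079)
flip (33541/53079) -> (53079/33541): both odd, 33541 mod 4 = 1, 53079 mod 4 = 3, so the flip contributes +1; sign now +1
(53079/33541): 53079 mod 33541 = 19538, so (53079/33541) = (19538/33541)
factor out 2^1: 19538 = 2^1·9769; with 33541 mod 8 = 5, (2/33541) = -1; sign now -1; continue with (9769/33541)
flip (9769/33541) -> (33541/9769): both odd, 9769 mod 4 = 1, 33541 mod 4 = 1, so the flip contributes +1; sign now -1
(33541/9769): 33541 mod 9769 = 4234, so (33541/9769) = (4234/9769)
factor out 2^1: 4234 = 2^1·2117; with 9769 mod 8 = 1, (2/9769) = +1; sign now -1; continue with (2117/9769)
flip (2117/9769) -> (9769/2117): both odd, 2117 mod 4 = 1, 9769 mod 4 = 1, so the flip contributes +1; sign now -1
(9769/2117): 9769 mod 2117 = 1301, so (9769/2117) = (1301/2117)
flip (1301/2117) -> (2117/1301): both odd, 1301 mod 4 = 1, 2117 mod 4 = 1, so the flip contributes +1; sign now -1
(2117/1301): 2117 mod 1301 = 816, so (2117/1301) = (816/1301)
factor out 2^4: 816 = 2^4·51; with 1301 mod 8 = 5, (2/1301) = -1; sign now -1; continue with (51/1301)
flip (51/1301) -> (1301/51): both odd, 51 mod 4 = 3, 1301 mod 4 = 1, so the flip contributes +1; sign now -1
(1301/51): 1301 mod 51 = 26, so (1301/51) = (26/51)
factor out 2^1: 26 = 2^1·13; with 51 mod 8 = 3, (2/51) = -1; sign now +1; continue with (13/51)
flip (13/51) -> (51/13): both odd, 13 mod 4 = 1, 51 mod 4 = 3, so the flip contributes +1; sign now +1
(51/13): 51 mod 13 = 12, so (51/13) = (12/13)
factor out 2^2: 12 = 2^2·3; with 13 mod 8 = 5, (2/13) = -1; sign now +1; continue with (3/13)
flip (3/13) -> (13/3): both odd, 3 mod 4 = 3, 13 mod 4 = 1, so the flip contributes +1; sign now +1
(13/3): 13 mod 3 = 1, so (13/3) = (1/3)
reached (1/3) = 1, so the symbol is +1

1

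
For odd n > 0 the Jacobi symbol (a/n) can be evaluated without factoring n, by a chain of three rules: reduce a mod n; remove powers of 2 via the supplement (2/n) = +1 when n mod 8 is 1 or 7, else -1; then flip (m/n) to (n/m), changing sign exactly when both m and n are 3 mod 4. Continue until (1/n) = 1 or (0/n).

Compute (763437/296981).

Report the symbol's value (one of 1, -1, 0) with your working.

1

(763437/296981) = (169475/296981)   [reduce mod 296981]
reciprocity: (169475/296981) = +1·(296981/169475) since 169475 mod 4 = 3, 296981 mod 4 = 1; sign now +1
(296981/169475) = (127506/169475)   [reduce mod 169475]
127506 = 2^1·63753; (2/169475) = -1 since 169475 mod 8 = 3, so (127506/169475) = (-1)^1·(63753/169475); sign now -1
reciprocity: (63753/169475) = +1·(169475/63753) since 63753 mod 4 = 1, 169475 mod 4 = 3; sign now -1
(169475/63753) = (41969/63753)   [reduce mod 63753]
reciprocity: (41969/63753) = +1·(63753/41969) since 41969 mod 4 = 1, 63753 mod 4 = 1; sign now -1
(63753/41969) = (21784/41969)   [reduce mod 41969]
21784 = 2^3·2723; (2/41969) = +1 since 41969 mod 8 = 1, so (21784/41969) = (+1)^3·(2723/41969); sign now -1
reciprocity: (2723/41969) = +1·(41969/2723) since 2723 mod 4 = 3, 41969 mod 4 = 1; sign now -1
(41969/2723) = (1124/2723)   [reduce mod 2723]
1124 = 2^2·281; (2/2723) = -1 since 2723 mod 8 = 3, so (1124/2723) = (-1)^2·(281/2723); sign now -1
reciprocity: (281/2723) = +1·(2723/281) since 281 mod 4 = 1, 2723 mod 4 = 3; sign now -1
(2723/281) = (194/281)   [reduce mod 281]
194 = 2^1·97; (2/281) = +1 since 281 mod 8 = 1, so (194/281) = (+1)^1·(97/281); sign now -1
reciprocity: (97/281) = +1·(281/97) since 97 mod 4 = 1, 281 mod 4 = 1; sign now -1
(281/97) = (87/97)   [reduce mod 97]
reciprocity: (87/97) = +1·(97/87) since 87 mod 4 = 3, 97 mod 4 = 1; sign now -1
(97/87) = (10/87)   [reduce mod 87]
10 = 2^1·5; (2/87) = +1 since 87 mod 8 = 7, so (10/87) = (+1)^1·(5/87); sign now -1
reciprocity: (5/87) = +1·(87/5) since 5 mod 4 = 1, 87 mod 4 = 3; sign now -1
(87/5) = (2/5)   [reduce mod 5]
2 = 2^1·1; (2/5) = -1 since 5 mod 8 = 5, so (2/5) = (-1)^1·(1/5); sign now +1
(1/5) = 1; final value = sign = +1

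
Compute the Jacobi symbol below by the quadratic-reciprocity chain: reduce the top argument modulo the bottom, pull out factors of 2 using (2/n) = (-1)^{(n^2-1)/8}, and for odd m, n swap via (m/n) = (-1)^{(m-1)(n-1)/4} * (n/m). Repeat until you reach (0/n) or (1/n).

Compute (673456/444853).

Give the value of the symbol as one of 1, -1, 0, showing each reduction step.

1

(673456/444853) = (228603/444853)   [reduce mod 444853]
reciprocity: (228603/444853) = +1·(444853/228603) since 228603 mod 4 = 3, 444853 mod 4 = 1; sign now +1
(444853/228603) = (216250/228603)   [reduce mod 228603]
216250 = 2^1·108125; (2/228603) = -1 since 228603 mod 8 = 3, so (216250/228603) = (-1)^1·(108125/228603); sign now -1
reciprocity: (108125/228603) = +1·(228603/108125) since 108125 mod 4 = 1, 228603 mod 4 = 3; sign now -1
(228603/108125) = (12353/108125)   [reduce mod 108125]
reciprocity: (12353/108125) = +1·(108125/12353) since 12353 mod 4 = 1, 108125 mod 4 = 1; sign now -1
(108125/12353) = (9301/12353)   [reduce mod 12353]
reciprocity: (9301/12353) = +1·(12353/9301) since 9301 mod 4 = 1, 12353 mod 4 = 1; sign now -1
(12353/9301) = (3052/9301)   [reduce mod 9301]
3052 = 2^2·763; (2/9301) = -1 since 9301 mod 8 = 5, so (3052/9301) = (-1)^2·(763/9301); sign now -1
reciprocity: (763/9301) = +1·(9301/763) since 763 mod 4 = 3, 9301 mod 4 = 1; sign now -1
(9301/763) = (145/763)   [reduce mod 763]
reciprocity: (145/763) = +1·(763/145) since 145 mod 4 = 1, 763 mod 4 = 3; sign now -1
(763/145) = (38/145)   [reduce mod 145]
38 = 2^1·19; (2/145) = +1 since 145 mod 8 = 1, so (38/145) = (+1)^1·(19/145); sign now -1
reciprocity: (19/145) = +1·(145/19) since 19 mod 4 = 3, 145 mod 4 = 1; sign now -1
(145/19) = (12/19)   [reduce mod 19]
12 = 2^2·3; (2/19) = -1 since 19 mod 8 = 3, so (12/19) = (-1)^2·(3/19); sign now -1
reciprocity: (3/19) = -1·(19/3) since 3 mod 4 = 3, 19 mod 4 = 3; sign now +1
(19/3) = (1/3)   [reduce mod 3]
(1/3) = 1; final value = sign = +1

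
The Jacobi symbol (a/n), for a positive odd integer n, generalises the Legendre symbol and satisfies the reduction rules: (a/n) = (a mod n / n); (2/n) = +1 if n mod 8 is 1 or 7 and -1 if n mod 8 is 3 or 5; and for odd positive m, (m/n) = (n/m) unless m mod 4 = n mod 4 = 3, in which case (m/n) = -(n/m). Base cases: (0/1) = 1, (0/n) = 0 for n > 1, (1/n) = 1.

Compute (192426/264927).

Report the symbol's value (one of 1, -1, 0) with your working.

0

factor out 2^1: 192426 = 2^1·96213; with 264927 mod 8 = 7, (2/264927) = +1; sign now +1; continue with (96213/264927)
flip (96213/264927) -> (264927/96213): both odd, 96213 mod 4 = 1, 264927 mod 4 = 3, so the flip contributes +1; sign now +1
(264927/96213): 264927 mod 96213 = 72501, so (264927/96213) = (72501/96213)
flip (72501/96213) -> (96213/72501): both odd, 72501 mod 4 = 1, 96213 mod 4 = 1, so the flip contributes +1; sign now +1
(96213/72501): 96213 mod 72501 = 23712, so (96213/72501) = (23712/72501)
factor out 2^5: 23712 = 2^5·741; with 72501 mod 8 = 5, (2/72501) = -1; sign now -1; continue with (741/72501)
flip (741/72501) -> (72501/741): both odd, 741 mod 4 = 1, 72501 mod 4 = 1, so the flip contributes +1; sign now -1
(72501/741): 72501 mod 741 = 624, so (72501/741) = (624/741)
factor out 2^4: 624 = 2^4·39; with 741 mod 8 = 5, (2/741) = -1; sign now -1; continue with (39/741)
flip (39/741) -> (741/39): both odd, 39 mod 4 = 3, 741 mod 4 = 1, so the flip contributes +1; sign now -1
(741/39): 741 mod 39 = 0, so (741/39) = (0/39)
reached (0/39); gcd(a, n) > 1, so (0/39) = 0 and the symbol is 0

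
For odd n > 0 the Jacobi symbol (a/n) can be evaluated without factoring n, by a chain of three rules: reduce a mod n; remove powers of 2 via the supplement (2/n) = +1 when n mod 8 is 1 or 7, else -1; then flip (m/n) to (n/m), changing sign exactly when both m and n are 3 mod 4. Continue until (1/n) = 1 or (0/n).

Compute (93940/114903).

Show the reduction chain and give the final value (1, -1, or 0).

1

93940 = 2^2·23485; (2/114903) = +1 since 114903 mod 8 = 7, so (93940/114903) = (+1)^2·(23485/114903); sign now +1
reciprocity: (23485/114903) = +1·(114903/23485) since 23485 mod 4 = 1, 114903 mod 4 = 3; sign now +1
(114903/23485) = (20963/23485)   [reduce mod 23485]
reciprocity: (20963/23485) = +1·(23485/20963) since 20963 mod 4 = 3, 23485 mod 4 = 1; sign now +1
(23485/20963) = (2522/20963)   [reduce mod 20963]
2522 = 2^1·1261; (2/20963) = -1 since 20963 mod 8 = 3, so (2522/20963) = (-1)^1·(1261/20963); sign now -1
reciprocity: (1261/20963) = +1·(20963/1261) since 1261 mod 4 = 1, 20963 mod 4 = 3; sign now -1
(20963/1261) = (787/1261)   [reduce mod 1261]
reciprocity: (787/1261) = +1·(1261/787) since 787 mod 4 = 3, 1261 mod 4 = 1; sign now -1
(1261/787) = (474/787)   [reduce mod 787]
474 = 2^1·237; (2/787) = -1 since 787 mod 8 = 3, so (474/787) = (-1)^1·(237/787); sign now +1
reciprocity: (237/787) = +1·(787/237) since 237 mod 4 = 1, 787 mod 4 = 3; sign now +1
(787/237) = (76/237)   [reduce mod 237]
76 = 2^2·19; (2/237) = -1 since 237 mod 8 = 5, so (76/237) = (-1)^2·(19/237); sign now +1
reciprocity: (19/237) = +1·(237/19) since 19 mod 4 = 3, 237 mod 4 = 1; sign now +1
(237/19) = (9/19)   [reduce mod 19]
reciprocity: (9/19) = +1·(19/9) since 9 mod 4 = 1, 19 mod 4 = 3; sign now +1
(19/9) = (1/9)   [reduce mod 9]
(1/9) = 1; final value = sign = +1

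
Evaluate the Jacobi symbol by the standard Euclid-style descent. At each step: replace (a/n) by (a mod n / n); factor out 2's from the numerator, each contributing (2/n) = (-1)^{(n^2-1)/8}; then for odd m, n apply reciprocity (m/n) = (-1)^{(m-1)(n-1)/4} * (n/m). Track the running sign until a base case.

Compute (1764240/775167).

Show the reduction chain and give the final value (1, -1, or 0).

(1764240/775167): 1764240 mod 775167 = 213906, so (1764240/775167) = (213906/775167)
factor out 2^1: 213906 = 2^1·106953; with 775167 mod 8 = 7, (2/775167) = +1; sign now +1; continue with (106953/775167)
flip (106953/775167) -> (775167/106953): both odd, 106953 mod 4 = 1, 775167 mod 4 = 3, so the flip contributes +1; sign now +1
(775167/106953): 775167 mod 106953 = 26496, so (775167/106953) = (26496/106953)
factor out 2^7: 26496 = 2^7·207; with 106953 mod 8 = 1, (2/106953) = +1; sign now +1; continue with (207/106953)
flip (207/106953) -> (106953/207): both odd, 207 mod 4 = 3, 106953 mod 4 = 1, so the flip contributes +1; sign now +1
(106953/207): 106953 mod 207 = 141, so (106953/207) = (141/207)
flip (141/207) -> (207/141): both odd, 141 mod 4 = 1, 207 mod 4 = 3, so the flip contributes +1; sign now +1
(207/141): 207 mod 141 = 66, so (207/141) = (66/141)
factor out 2^1: 66 = 2^1·33; with 141 mod 8 = 5, (2/141) = -1; sign now -1; continue with (33/141)
flip (33/141) -> (141/33): both odd, 33 mod 4 = 1, 141 mod 4 = 1, so the flip contributes +1; sign now -1
(141/33): 141 mod 33 = 9, so (141/33) = (9/33)
flip (9/33) -> (33/9): both odd, 9 mod 4 = 1, 33 mod 4 = 1, so the flip contributes +1; sign now -1
(33/9): 33 mod 9 = 6, so (33/9) = (6/9)
factor out 2^1: 6 = 2^1·3; with 9 mod 8 = 1, (2/9) = +1; sign now -1; continue with (3/9)
flip (3/9) -> (9/3): both odd, 3 mod 4 = 3, 9 mod 4 = 1, so the flip contributes +1; sign now -1
(9/3): 9 mod 3 = 0, so (9/3) = (0/3)
reached (0/3); gcd(a, n) > 1, so (0/3) = 0 and the symbol is 0

0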